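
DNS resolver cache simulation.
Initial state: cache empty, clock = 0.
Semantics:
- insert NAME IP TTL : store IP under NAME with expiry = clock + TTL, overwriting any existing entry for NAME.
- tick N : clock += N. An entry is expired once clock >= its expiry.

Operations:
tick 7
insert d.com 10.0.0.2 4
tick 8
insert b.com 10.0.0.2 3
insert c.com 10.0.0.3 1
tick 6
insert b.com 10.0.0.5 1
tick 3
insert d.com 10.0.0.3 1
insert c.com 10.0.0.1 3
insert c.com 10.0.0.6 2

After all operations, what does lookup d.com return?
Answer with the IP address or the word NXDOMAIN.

Answer: 10.0.0.3

Derivation:
Op 1: tick 7 -> clock=7.
Op 2: insert d.com -> 10.0.0.2 (expiry=7+4=11). clock=7
Op 3: tick 8 -> clock=15. purged={d.com}
Op 4: insert b.com -> 10.0.0.2 (expiry=15+3=18). clock=15
Op 5: insert c.com -> 10.0.0.3 (expiry=15+1=16). clock=15
Op 6: tick 6 -> clock=21. purged={b.com,c.com}
Op 7: insert b.com -> 10.0.0.5 (expiry=21+1=22). clock=21
Op 8: tick 3 -> clock=24. purged={b.com}
Op 9: insert d.com -> 10.0.0.3 (expiry=24+1=25). clock=24
Op 10: insert c.com -> 10.0.0.1 (expiry=24+3=27). clock=24
Op 11: insert c.com -> 10.0.0.6 (expiry=24+2=26). clock=24
lookup d.com: present, ip=10.0.0.3 expiry=25 > clock=24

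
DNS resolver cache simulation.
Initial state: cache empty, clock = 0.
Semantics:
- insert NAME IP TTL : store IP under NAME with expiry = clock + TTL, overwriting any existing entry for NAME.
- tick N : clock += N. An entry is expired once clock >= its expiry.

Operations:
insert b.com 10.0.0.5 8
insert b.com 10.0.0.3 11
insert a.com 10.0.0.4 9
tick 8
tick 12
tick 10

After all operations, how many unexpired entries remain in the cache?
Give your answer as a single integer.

Answer: 0

Derivation:
Op 1: insert b.com -> 10.0.0.5 (expiry=0+8=8). clock=0
Op 2: insert b.com -> 10.0.0.3 (expiry=0+11=11). clock=0
Op 3: insert a.com -> 10.0.0.4 (expiry=0+9=9). clock=0
Op 4: tick 8 -> clock=8.
Op 5: tick 12 -> clock=20. purged={a.com,b.com}
Op 6: tick 10 -> clock=30.
Final cache (unexpired): {} -> size=0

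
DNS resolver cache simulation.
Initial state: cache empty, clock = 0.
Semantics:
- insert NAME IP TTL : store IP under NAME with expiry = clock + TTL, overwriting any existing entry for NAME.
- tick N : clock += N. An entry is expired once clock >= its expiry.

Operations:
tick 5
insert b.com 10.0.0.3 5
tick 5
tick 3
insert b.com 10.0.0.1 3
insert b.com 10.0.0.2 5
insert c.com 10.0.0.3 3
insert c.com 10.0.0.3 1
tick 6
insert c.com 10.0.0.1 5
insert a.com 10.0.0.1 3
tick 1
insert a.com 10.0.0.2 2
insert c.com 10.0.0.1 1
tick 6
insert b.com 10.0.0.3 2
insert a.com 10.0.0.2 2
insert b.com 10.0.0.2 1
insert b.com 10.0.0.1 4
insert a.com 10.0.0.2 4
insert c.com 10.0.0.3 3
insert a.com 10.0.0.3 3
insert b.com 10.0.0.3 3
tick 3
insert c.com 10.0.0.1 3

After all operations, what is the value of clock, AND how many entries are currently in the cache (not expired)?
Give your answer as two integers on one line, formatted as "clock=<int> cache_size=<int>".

Op 1: tick 5 -> clock=5.
Op 2: insert b.com -> 10.0.0.3 (expiry=5+5=10). clock=5
Op 3: tick 5 -> clock=10. purged={b.com}
Op 4: tick 3 -> clock=13.
Op 5: insert b.com -> 10.0.0.1 (expiry=13+3=16). clock=13
Op 6: insert b.com -> 10.0.0.2 (expiry=13+5=18). clock=13
Op 7: insert c.com -> 10.0.0.3 (expiry=13+3=16). clock=13
Op 8: insert c.com -> 10.0.0.3 (expiry=13+1=14). clock=13
Op 9: tick 6 -> clock=19. purged={b.com,c.com}
Op 10: insert c.com -> 10.0.0.1 (expiry=19+5=24). clock=19
Op 11: insert a.com -> 10.0.0.1 (expiry=19+3=22). clock=19
Op 12: tick 1 -> clock=20.
Op 13: insert a.com -> 10.0.0.2 (expiry=20+2=22). clock=20
Op 14: insert c.com -> 10.0.0.1 (expiry=20+1=21). clock=20
Op 15: tick 6 -> clock=26. purged={a.com,c.com}
Op 16: insert b.com -> 10.0.0.3 (expiry=26+2=28). clock=26
Op 17: insert a.com -> 10.0.0.2 (expiry=26+2=28). clock=26
Op 18: insert b.com -> 10.0.0.2 (expiry=26+1=27). clock=26
Op 19: insert b.com -> 10.0.0.1 (expiry=26+4=30). clock=26
Op 20: insert a.com -> 10.0.0.2 (expiry=26+4=30). clock=26
Op 21: insert c.com -> 10.0.0.3 (expiry=26+3=29). clock=26
Op 22: insert a.com -> 10.0.0.3 (expiry=26+3=29). clock=26
Op 23: insert b.com -> 10.0.0.3 (expiry=26+3=29). clock=26
Op 24: tick 3 -> clock=29. purged={a.com,b.com,c.com}
Op 25: insert c.com -> 10.0.0.1 (expiry=29+3=32). clock=29
Final clock = 29
Final cache (unexpired): {c.com} -> size=1

Answer: clock=29 cache_size=1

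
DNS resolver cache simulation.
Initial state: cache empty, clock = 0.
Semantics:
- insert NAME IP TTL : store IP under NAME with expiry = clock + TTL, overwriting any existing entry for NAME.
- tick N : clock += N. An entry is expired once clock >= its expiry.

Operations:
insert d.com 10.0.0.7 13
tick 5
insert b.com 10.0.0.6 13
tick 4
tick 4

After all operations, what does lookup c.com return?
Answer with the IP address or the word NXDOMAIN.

Answer: NXDOMAIN

Derivation:
Op 1: insert d.com -> 10.0.0.7 (expiry=0+13=13). clock=0
Op 2: tick 5 -> clock=5.
Op 3: insert b.com -> 10.0.0.6 (expiry=5+13=18). clock=5
Op 4: tick 4 -> clock=9.
Op 5: tick 4 -> clock=13. purged={d.com}
lookup c.com: not in cache (expired or never inserted)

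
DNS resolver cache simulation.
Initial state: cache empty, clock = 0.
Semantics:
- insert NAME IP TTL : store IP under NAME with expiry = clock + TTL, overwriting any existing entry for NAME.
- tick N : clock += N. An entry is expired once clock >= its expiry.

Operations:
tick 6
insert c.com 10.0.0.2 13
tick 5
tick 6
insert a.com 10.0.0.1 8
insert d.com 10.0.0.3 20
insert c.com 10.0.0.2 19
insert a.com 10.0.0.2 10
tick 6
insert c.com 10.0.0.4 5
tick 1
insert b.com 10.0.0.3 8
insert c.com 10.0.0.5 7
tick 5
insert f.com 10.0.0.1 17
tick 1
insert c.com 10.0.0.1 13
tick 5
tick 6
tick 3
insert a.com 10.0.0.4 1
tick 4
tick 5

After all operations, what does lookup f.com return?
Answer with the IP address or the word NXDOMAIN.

Answer: NXDOMAIN

Derivation:
Op 1: tick 6 -> clock=6.
Op 2: insert c.com -> 10.0.0.2 (expiry=6+13=19). clock=6
Op 3: tick 5 -> clock=11.
Op 4: tick 6 -> clock=17.
Op 5: insert a.com -> 10.0.0.1 (expiry=17+8=25). clock=17
Op 6: insert d.com -> 10.0.0.3 (expiry=17+20=37). clock=17
Op 7: insert c.com -> 10.0.0.2 (expiry=17+19=36). clock=17
Op 8: insert a.com -> 10.0.0.2 (expiry=17+10=27). clock=17
Op 9: tick 6 -> clock=23.
Op 10: insert c.com -> 10.0.0.4 (expiry=23+5=28). clock=23
Op 11: tick 1 -> clock=24.
Op 12: insert b.com -> 10.0.0.3 (expiry=24+8=32). clock=24
Op 13: insert c.com -> 10.0.0.5 (expiry=24+7=31). clock=24
Op 14: tick 5 -> clock=29. purged={a.com}
Op 15: insert f.com -> 10.0.0.1 (expiry=29+17=46). clock=29
Op 16: tick 1 -> clock=30.
Op 17: insert c.com -> 10.0.0.1 (expiry=30+13=43). clock=30
Op 18: tick 5 -> clock=35. purged={b.com}
Op 19: tick 6 -> clock=41. purged={d.com}
Op 20: tick 3 -> clock=44. purged={c.com}
Op 21: insert a.com -> 10.0.0.4 (expiry=44+1=45). clock=44
Op 22: tick 4 -> clock=48. purged={a.com,f.com}
Op 23: tick 5 -> clock=53.
lookup f.com: not in cache (expired or never inserted)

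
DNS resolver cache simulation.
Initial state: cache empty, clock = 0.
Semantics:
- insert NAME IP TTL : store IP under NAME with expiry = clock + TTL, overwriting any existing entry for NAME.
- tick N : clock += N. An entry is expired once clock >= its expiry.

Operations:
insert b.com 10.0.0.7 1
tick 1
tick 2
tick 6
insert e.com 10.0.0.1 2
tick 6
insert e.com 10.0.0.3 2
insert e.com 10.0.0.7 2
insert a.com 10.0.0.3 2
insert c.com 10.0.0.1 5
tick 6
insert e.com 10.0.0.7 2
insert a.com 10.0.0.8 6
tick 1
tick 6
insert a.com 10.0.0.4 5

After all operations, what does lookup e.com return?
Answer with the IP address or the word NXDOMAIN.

Op 1: insert b.com -> 10.0.0.7 (expiry=0+1=1). clock=0
Op 2: tick 1 -> clock=1. purged={b.com}
Op 3: tick 2 -> clock=3.
Op 4: tick 6 -> clock=9.
Op 5: insert e.com -> 10.0.0.1 (expiry=9+2=11). clock=9
Op 6: tick 6 -> clock=15. purged={e.com}
Op 7: insert e.com -> 10.0.0.3 (expiry=15+2=17). clock=15
Op 8: insert e.com -> 10.0.0.7 (expiry=15+2=17). clock=15
Op 9: insert a.com -> 10.0.0.3 (expiry=15+2=17). clock=15
Op 10: insert c.com -> 10.0.0.1 (expiry=15+5=20). clock=15
Op 11: tick 6 -> clock=21. purged={a.com,c.com,e.com}
Op 12: insert e.com -> 10.0.0.7 (expiry=21+2=23). clock=21
Op 13: insert a.com -> 10.0.0.8 (expiry=21+6=27). clock=21
Op 14: tick 1 -> clock=22.
Op 15: tick 6 -> clock=28. purged={a.com,e.com}
Op 16: insert a.com -> 10.0.0.4 (expiry=28+5=33). clock=28
lookup e.com: not in cache (expired or never inserted)

Answer: NXDOMAIN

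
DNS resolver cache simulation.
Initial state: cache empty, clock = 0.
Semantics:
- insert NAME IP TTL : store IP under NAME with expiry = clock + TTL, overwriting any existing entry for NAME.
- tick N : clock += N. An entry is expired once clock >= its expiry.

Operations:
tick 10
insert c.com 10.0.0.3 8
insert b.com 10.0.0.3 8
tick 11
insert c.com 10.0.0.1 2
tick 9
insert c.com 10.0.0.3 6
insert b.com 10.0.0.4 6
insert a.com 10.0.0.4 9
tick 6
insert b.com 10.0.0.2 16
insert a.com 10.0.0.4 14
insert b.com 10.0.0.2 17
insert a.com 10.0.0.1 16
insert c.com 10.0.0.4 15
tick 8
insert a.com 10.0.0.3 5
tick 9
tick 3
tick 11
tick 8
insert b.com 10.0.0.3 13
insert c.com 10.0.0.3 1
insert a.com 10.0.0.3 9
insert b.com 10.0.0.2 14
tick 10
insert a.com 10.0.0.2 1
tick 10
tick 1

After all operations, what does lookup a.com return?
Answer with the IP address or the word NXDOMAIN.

Answer: NXDOMAIN

Derivation:
Op 1: tick 10 -> clock=10.
Op 2: insert c.com -> 10.0.0.3 (expiry=10+8=18). clock=10
Op 3: insert b.com -> 10.0.0.3 (expiry=10+8=18). clock=10
Op 4: tick 11 -> clock=21. purged={b.com,c.com}
Op 5: insert c.com -> 10.0.0.1 (expiry=21+2=23). clock=21
Op 6: tick 9 -> clock=30. purged={c.com}
Op 7: insert c.com -> 10.0.0.3 (expiry=30+6=36). clock=30
Op 8: insert b.com -> 10.0.0.4 (expiry=30+6=36). clock=30
Op 9: insert a.com -> 10.0.0.4 (expiry=30+9=39). clock=30
Op 10: tick 6 -> clock=36. purged={b.com,c.com}
Op 11: insert b.com -> 10.0.0.2 (expiry=36+16=52). clock=36
Op 12: insert a.com -> 10.0.0.4 (expiry=36+14=50). clock=36
Op 13: insert b.com -> 10.0.0.2 (expiry=36+17=53). clock=36
Op 14: insert a.com -> 10.0.0.1 (expiry=36+16=52). clock=36
Op 15: insert c.com -> 10.0.0.4 (expiry=36+15=51). clock=36
Op 16: tick 8 -> clock=44.
Op 17: insert a.com -> 10.0.0.3 (expiry=44+5=49). clock=44
Op 18: tick 9 -> clock=53. purged={a.com,b.com,c.com}
Op 19: tick 3 -> clock=56.
Op 20: tick 11 -> clock=67.
Op 21: tick 8 -> clock=75.
Op 22: insert b.com -> 10.0.0.3 (expiry=75+13=88). clock=75
Op 23: insert c.com -> 10.0.0.3 (expiry=75+1=76). clock=75
Op 24: insert a.com -> 10.0.0.3 (expiry=75+9=84). clock=75
Op 25: insert b.com -> 10.0.0.2 (expiry=75+14=89). clock=75
Op 26: tick 10 -> clock=85. purged={a.com,c.com}
Op 27: insert a.com -> 10.0.0.2 (expiry=85+1=86). clock=85
Op 28: tick 10 -> clock=95. purged={a.com,b.com}
Op 29: tick 1 -> clock=96.
lookup a.com: not in cache (expired or never inserted)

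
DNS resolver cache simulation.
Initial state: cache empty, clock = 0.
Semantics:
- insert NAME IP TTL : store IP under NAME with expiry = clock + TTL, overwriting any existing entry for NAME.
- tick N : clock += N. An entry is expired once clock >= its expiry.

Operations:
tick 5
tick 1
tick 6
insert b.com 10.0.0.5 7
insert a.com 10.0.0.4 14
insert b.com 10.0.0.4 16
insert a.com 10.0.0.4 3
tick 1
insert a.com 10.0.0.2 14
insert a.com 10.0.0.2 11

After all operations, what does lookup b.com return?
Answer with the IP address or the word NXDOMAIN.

Op 1: tick 5 -> clock=5.
Op 2: tick 1 -> clock=6.
Op 3: tick 6 -> clock=12.
Op 4: insert b.com -> 10.0.0.5 (expiry=12+7=19). clock=12
Op 5: insert a.com -> 10.0.0.4 (expiry=12+14=26). clock=12
Op 6: insert b.com -> 10.0.0.4 (expiry=12+16=28). clock=12
Op 7: insert a.com -> 10.0.0.4 (expiry=12+3=15). clock=12
Op 8: tick 1 -> clock=13.
Op 9: insert a.com -> 10.0.0.2 (expiry=13+14=27). clock=13
Op 10: insert a.com -> 10.0.0.2 (expiry=13+11=24). clock=13
lookup b.com: present, ip=10.0.0.4 expiry=28 > clock=13

Answer: 10.0.0.4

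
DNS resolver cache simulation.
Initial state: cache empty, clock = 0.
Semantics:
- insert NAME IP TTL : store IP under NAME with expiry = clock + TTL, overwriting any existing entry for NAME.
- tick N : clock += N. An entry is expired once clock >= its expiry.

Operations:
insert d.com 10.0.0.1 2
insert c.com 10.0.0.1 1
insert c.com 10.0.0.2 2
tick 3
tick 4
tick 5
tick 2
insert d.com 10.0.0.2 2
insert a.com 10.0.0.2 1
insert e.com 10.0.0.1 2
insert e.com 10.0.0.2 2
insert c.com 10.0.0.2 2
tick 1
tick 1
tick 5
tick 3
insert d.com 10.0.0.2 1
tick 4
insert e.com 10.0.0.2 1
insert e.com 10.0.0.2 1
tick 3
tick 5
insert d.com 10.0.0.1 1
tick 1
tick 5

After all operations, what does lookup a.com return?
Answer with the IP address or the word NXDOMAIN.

Op 1: insert d.com -> 10.0.0.1 (expiry=0+2=2). clock=0
Op 2: insert c.com -> 10.0.0.1 (expiry=0+1=1). clock=0
Op 3: insert c.com -> 10.0.0.2 (expiry=0+2=2). clock=0
Op 4: tick 3 -> clock=3. purged={c.com,d.com}
Op 5: tick 4 -> clock=7.
Op 6: tick 5 -> clock=12.
Op 7: tick 2 -> clock=14.
Op 8: insert d.com -> 10.0.0.2 (expiry=14+2=16). clock=14
Op 9: insert a.com -> 10.0.0.2 (expiry=14+1=15). clock=14
Op 10: insert e.com -> 10.0.0.1 (expiry=14+2=16). clock=14
Op 11: insert e.com -> 10.0.0.2 (expiry=14+2=16). clock=14
Op 12: insert c.com -> 10.0.0.2 (expiry=14+2=16). clock=14
Op 13: tick 1 -> clock=15. purged={a.com}
Op 14: tick 1 -> clock=16. purged={c.com,d.com,e.com}
Op 15: tick 5 -> clock=21.
Op 16: tick 3 -> clock=24.
Op 17: insert d.com -> 10.0.0.2 (expiry=24+1=25). clock=24
Op 18: tick 4 -> clock=28. purged={d.com}
Op 19: insert e.com -> 10.0.0.2 (expiry=28+1=29). clock=28
Op 20: insert e.com -> 10.0.0.2 (expiry=28+1=29). clock=28
Op 21: tick 3 -> clock=31. purged={e.com}
Op 22: tick 5 -> clock=36.
Op 23: insert d.com -> 10.0.0.1 (expiry=36+1=37). clock=36
Op 24: tick 1 -> clock=37. purged={d.com}
Op 25: tick 5 -> clock=42.
lookup a.com: not in cache (expired or never inserted)

Answer: NXDOMAIN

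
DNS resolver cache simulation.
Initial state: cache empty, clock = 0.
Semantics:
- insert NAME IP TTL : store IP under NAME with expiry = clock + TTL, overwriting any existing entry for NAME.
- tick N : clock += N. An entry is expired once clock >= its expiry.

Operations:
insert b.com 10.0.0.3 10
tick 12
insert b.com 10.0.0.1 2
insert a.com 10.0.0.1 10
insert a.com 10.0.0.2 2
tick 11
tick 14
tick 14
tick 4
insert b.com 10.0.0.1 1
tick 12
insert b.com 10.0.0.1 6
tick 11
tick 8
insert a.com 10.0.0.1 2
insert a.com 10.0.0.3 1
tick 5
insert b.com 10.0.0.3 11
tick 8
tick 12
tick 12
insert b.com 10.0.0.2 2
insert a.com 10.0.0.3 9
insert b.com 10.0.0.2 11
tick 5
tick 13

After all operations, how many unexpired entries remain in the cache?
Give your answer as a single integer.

Answer: 0

Derivation:
Op 1: insert b.com -> 10.0.0.3 (expiry=0+10=10). clock=0
Op 2: tick 12 -> clock=12. purged={b.com}
Op 3: insert b.com -> 10.0.0.1 (expiry=12+2=14). clock=12
Op 4: insert a.com -> 10.0.0.1 (expiry=12+10=22). clock=12
Op 5: insert a.com -> 10.0.0.2 (expiry=12+2=14). clock=12
Op 6: tick 11 -> clock=23. purged={a.com,b.com}
Op 7: tick 14 -> clock=37.
Op 8: tick 14 -> clock=51.
Op 9: tick 4 -> clock=55.
Op 10: insert b.com -> 10.0.0.1 (expiry=55+1=56). clock=55
Op 11: tick 12 -> clock=67. purged={b.com}
Op 12: insert b.com -> 10.0.0.1 (expiry=67+6=73). clock=67
Op 13: tick 11 -> clock=78. purged={b.com}
Op 14: tick 8 -> clock=86.
Op 15: insert a.com -> 10.0.0.1 (expiry=86+2=88). clock=86
Op 16: insert a.com -> 10.0.0.3 (expiry=86+1=87). clock=86
Op 17: tick 5 -> clock=91. purged={a.com}
Op 18: insert b.com -> 10.0.0.3 (expiry=91+11=102). clock=91
Op 19: tick 8 -> clock=99.
Op 20: tick 12 -> clock=111. purged={b.com}
Op 21: tick 12 -> clock=123.
Op 22: insert b.com -> 10.0.0.2 (expiry=123+2=125). clock=123
Op 23: insert a.com -> 10.0.0.3 (expiry=123+9=132). clock=123
Op 24: insert b.com -> 10.0.0.2 (expiry=123+11=134). clock=123
Op 25: tick 5 -> clock=128.
Op 26: tick 13 -> clock=141. purged={a.com,b.com}
Final cache (unexpired): {} -> size=0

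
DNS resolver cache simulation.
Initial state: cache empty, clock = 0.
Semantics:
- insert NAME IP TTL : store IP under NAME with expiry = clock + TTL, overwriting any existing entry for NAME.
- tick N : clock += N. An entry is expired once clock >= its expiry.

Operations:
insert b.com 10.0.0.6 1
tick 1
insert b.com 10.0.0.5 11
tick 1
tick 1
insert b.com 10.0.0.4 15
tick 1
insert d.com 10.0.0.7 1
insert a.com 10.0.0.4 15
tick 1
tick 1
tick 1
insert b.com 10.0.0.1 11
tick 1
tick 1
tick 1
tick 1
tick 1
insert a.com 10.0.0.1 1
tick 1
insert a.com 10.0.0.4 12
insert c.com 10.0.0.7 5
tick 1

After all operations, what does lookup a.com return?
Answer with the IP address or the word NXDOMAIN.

Answer: 10.0.0.4

Derivation:
Op 1: insert b.com -> 10.0.0.6 (expiry=0+1=1). clock=0
Op 2: tick 1 -> clock=1. purged={b.com}
Op 3: insert b.com -> 10.0.0.5 (expiry=1+11=12). clock=1
Op 4: tick 1 -> clock=2.
Op 5: tick 1 -> clock=3.
Op 6: insert b.com -> 10.0.0.4 (expiry=3+15=18). clock=3
Op 7: tick 1 -> clock=4.
Op 8: insert d.com -> 10.0.0.7 (expiry=4+1=5). clock=4
Op 9: insert a.com -> 10.0.0.4 (expiry=4+15=19). clock=4
Op 10: tick 1 -> clock=5. purged={d.com}
Op 11: tick 1 -> clock=6.
Op 12: tick 1 -> clock=7.
Op 13: insert b.com -> 10.0.0.1 (expiry=7+11=18). clock=7
Op 14: tick 1 -> clock=8.
Op 15: tick 1 -> clock=9.
Op 16: tick 1 -> clock=10.
Op 17: tick 1 -> clock=11.
Op 18: tick 1 -> clock=12.
Op 19: insert a.com -> 10.0.0.1 (expiry=12+1=13). clock=12
Op 20: tick 1 -> clock=13. purged={a.com}
Op 21: insert a.com -> 10.0.0.4 (expiry=13+12=25). clock=13
Op 22: insert c.com -> 10.0.0.7 (expiry=13+5=18). clock=13
Op 23: tick 1 -> clock=14.
lookup a.com: present, ip=10.0.0.4 expiry=25 > clock=14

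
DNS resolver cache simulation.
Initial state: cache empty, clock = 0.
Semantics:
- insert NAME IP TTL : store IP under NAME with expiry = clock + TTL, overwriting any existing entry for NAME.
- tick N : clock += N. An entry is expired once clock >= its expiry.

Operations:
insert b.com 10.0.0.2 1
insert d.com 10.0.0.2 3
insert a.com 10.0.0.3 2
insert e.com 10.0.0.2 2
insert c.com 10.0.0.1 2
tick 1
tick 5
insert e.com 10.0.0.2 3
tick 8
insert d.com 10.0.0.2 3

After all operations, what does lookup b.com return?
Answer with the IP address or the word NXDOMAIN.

Answer: NXDOMAIN

Derivation:
Op 1: insert b.com -> 10.0.0.2 (expiry=0+1=1). clock=0
Op 2: insert d.com -> 10.0.0.2 (expiry=0+3=3). clock=0
Op 3: insert a.com -> 10.0.0.3 (expiry=0+2=2). clock=0
Op 4: insert e.com -> 10.0.0.2 (expiry=0+2=2). clock=0
Op 5: insert c.com -> 10.0.0.1 (expiry=0+2=2). clock=0
Op 6: tick 1 -> clock=1. purged={b.com}
Op 7: tick 5 -> clock=6. purged={a.com,c.com,d.com,e.com}
Op 8: insert e.com -> 10.0.0.2 (expiry=6+3=9). clock=6
Op 9: tick 8 -> clock=14. purged={e.com}
Op 10: insert d.com -> 10.0.0.2 (expiry=14+3=17). clock=14
lookup b.com: not in cache (expired or never inserted)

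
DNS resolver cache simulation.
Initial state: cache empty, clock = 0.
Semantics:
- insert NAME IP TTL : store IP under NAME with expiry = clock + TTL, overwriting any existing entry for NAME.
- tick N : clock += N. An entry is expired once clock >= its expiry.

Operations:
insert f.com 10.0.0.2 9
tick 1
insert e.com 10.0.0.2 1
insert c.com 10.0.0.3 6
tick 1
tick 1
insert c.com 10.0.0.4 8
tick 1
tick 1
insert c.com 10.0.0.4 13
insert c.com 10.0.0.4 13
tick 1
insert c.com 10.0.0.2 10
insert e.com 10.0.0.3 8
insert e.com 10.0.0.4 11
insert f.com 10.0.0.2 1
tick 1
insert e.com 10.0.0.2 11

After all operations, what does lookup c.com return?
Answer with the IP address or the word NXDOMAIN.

Answer: 10.0.0.2

Derivation:
Op 1: insert f.com -> 10.0.0.2 (expiry=0+9=9). clock=0
Op 2: tick 1 -> clock=1.
Op 3: insert e.com -> 10.0.0.2 (expiry=1+1=2). clock=1
Op 4: insert c.com -> 10.0.0.3 (expiry=1+6=7). clock=1
Op 5: tick 1 -> clock=2. purged={e.com}
Op 6: tick 1 -> clock=3.
Op 7: insert c.com -> 10.0.0.4 (expiry=3+8=11). clock=3
Op 8: tick 1 -> clock=4.
Op 9: tick 1 -> clock=5.
Op 10: insert c.com -> 10.0.0.4 (expiry=5+13=18). clock=5
Op 11: insert c.com -> 10.0.0.4 (expiry=5+13=18). clock=5
Op 12: tick 1 -> clock=6.
Op 13: insert c.com -> 10.0.0.2 (expiry=6+10=16). clock=6
Op 14: insert e.com -> 10.0.0.3 (expiry=6+8=14). clock=6
Op 15: insert e.com -> 10.0.0.4 (expiry=6+11=17). clock=6
Op 16: insert f.com -> 10.0.0.2 (expiry=6+1=7). clock=6
Op 17: tick 1 -> clock=7. purged={f.com}
Op 18: insert e.com -> 10.0.0.2 (expiry=7+11=18). clock=7
lookup c.com: present, ip=10.0.0.2 expiry=16 > clock=7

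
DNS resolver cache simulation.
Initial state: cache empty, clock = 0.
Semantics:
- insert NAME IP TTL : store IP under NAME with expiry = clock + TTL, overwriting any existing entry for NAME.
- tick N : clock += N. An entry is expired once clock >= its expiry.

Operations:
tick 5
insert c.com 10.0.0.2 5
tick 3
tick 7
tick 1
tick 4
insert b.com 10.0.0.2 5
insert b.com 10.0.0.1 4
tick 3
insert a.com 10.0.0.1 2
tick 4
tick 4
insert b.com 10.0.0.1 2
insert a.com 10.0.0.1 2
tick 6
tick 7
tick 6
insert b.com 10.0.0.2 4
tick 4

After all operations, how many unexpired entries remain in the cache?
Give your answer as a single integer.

Op 1: tick 5 -> clock=5.
Op 2: insert c.com -> 10.0.0.2 (expiry=5+5=10). clock=5
Op 3: tick 3 -> clock=8.
Op 4: tick 7 -> clock=15. purged={c.com}
Op 5: tick 1 -> clock=16.
Op 6: tick 4 -> clock=20.
Op 7: insert b.com -> 10.0.0.2 (expiry=20+5=25). clock=20
Op 8: insert b.com -> 10.0.0.1 (expiry=20+4=24). clock=20
Op 9: tick 3 -> clock=23.
Op 10: insert a.com -> 10.0.0.1 (expiry=23+2=25). clock=23
Op 11: tick 4 -> clock=27. purged={a.com,b.com}
Op 12: tick 4 -> clock=31.
Op 13: insert b.com -> 10.0.0.1 (expiry=31+2=33). clock=31
Op 14: insert a.com -> 10.0.0.1 (expiry=31+2=33). clock=31
Op 15: tick 6 -> clock=37. purged={a.com,b.com}
Op 16: tick 7 -> clock=44.
Op 17: tick 6 -> clock=50.
Op 18: insert b.com -> 10.0.0.2 (expiry=50+4=54). clock=50
Op 19: tick 4 -> clock=54. purged={b.com}
Final cache (unexpired): {} -> size=0

Answer: 0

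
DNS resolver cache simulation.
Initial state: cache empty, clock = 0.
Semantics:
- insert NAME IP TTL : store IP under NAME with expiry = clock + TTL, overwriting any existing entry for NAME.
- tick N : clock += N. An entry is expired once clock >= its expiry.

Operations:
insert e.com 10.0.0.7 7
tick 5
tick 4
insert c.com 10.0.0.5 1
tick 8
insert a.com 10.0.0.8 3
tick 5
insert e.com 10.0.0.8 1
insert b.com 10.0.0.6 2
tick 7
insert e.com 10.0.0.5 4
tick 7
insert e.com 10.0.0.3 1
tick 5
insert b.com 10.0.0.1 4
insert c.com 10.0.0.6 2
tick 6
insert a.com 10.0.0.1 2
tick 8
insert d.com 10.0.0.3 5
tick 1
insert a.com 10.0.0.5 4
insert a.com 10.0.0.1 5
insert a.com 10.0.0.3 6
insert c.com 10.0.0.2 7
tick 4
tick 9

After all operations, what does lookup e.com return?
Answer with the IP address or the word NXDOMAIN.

Answer: NXDOMAIN

Derivation:
Op 1: insert e.com -> 10.0.0.7 (expiry=0+7=7). clock=0
Op 2: tick 5 -> clock=5.
Op 3: tick 4 -> clock=9. purged={e.com}
Op 4: insert c.com -> 10.0.0.5 (expiry=9+1=10). clock=9
Op 5: tick 8 -> clock=17. purged={c.com}
Op 6: insert a.com -> 10.0.0.8 (expiry=17+3=20). clock=17
Op 7: tick 5 -> clock=22. purged={a.com}
Op 8: insert e.com -> 10.0.0.8 (expiry=22+1=23). clock=22
Op 9: insert b.com -> 10.0.0.6 (expiry=22+2=24). clock=22
Op 10: tick 7 -> clock=29. purged={b.com,e.com}
Op 11: insert e.com -> 10.0.0.5 (expiry=29+4=33). clock=29
Op 12: tick 7 -> clock=36. purged={e.com}
Op 13: insert e.com -> 10.0.0.3 (expiry=36+1=37). clock=36
Op 14: tick 5 -> clock=41. purged={e.com}
Op 15: insert b.com -> 10.0.0.1 (expiry=41+4=45). clock=41
Op 16: insert c.com -> 10.0.0.6 (expiry=41+2=43). clock=41
Op 17: tick 6 -> clock=47. purged={b.com,c.com}
Op 18: insert a.com -> 10.0.0.1 (expiry=47+2=49). clock=47
Op 19: tick 8 -> clock=55. purged={a.com}
Op 20: insert d.com -> 10.0.0.3 (expiry=55+5=60). clock=55
Op 21: tick 1 -> clock=56.
Op 22: insert a.com -> 10.0.0.5 (expiry=56+4=60). clock=56
Op 23: insert a.com -> 10.0.0.1 (expiry=56+5=61). clock=56
Op 24: insert a.com -> 10.0.0.3 (expiry=56+6=62). clock=56
Op 25: insert c.com -> 10.0.0.2 (expiry=56+7=63). clock=56
Op 26: tick 4 -> clock=60. purged={d.com}
Op 27: tick 9 -> clock=69. purged={a.com,c.com}
lookup e.com: not in cache (expired or never inserted)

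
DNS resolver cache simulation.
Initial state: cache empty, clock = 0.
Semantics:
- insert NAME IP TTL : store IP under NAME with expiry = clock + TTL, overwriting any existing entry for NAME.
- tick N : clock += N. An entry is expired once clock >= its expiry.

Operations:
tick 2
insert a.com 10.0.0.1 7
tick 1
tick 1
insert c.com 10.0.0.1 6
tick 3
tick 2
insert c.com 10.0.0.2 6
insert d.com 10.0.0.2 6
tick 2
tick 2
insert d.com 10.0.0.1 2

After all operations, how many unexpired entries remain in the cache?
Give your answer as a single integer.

Op 1: tick 2 -> clock=2.
Op 2: insert a.com -> 10.0.0.1 (expiry=2+7=9). clock=2
Op 3: tick 1 -> clock=3.
Op 4: tick 1 -> clock=4.
Op 5: insert c.com -> 10.0.0.1 (expiry=4+6=10). clock=4
Op 6: tick 3 -> clock=7.
Op 7: tick 2 -> clock=9. purged={a.com}
Op 8: insert c.com -> 10.0.0.2 (expiry=9+6=15). clock=9
Op 9: insert d.com -> 10.0.0.2 (expiry=9+6=15). clock=9
Op 10: tick 2 -> clock=11.
Op 11: tick 2 -> clock=13.
Op 12: insert d.com -> 10.0.0.1 (expiry=13+2=15). clock=13
Final cache (unexpired): {c.com,d.com} -> size=2

Answer: 2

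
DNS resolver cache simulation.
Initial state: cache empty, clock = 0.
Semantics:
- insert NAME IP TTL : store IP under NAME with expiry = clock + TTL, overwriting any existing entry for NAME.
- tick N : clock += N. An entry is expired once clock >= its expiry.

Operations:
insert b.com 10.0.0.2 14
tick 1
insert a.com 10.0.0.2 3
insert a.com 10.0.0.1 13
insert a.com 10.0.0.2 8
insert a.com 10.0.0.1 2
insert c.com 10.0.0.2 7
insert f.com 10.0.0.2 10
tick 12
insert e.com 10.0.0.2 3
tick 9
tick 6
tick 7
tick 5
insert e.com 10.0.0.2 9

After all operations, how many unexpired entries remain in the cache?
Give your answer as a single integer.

Op 1: insert b.com -> 10.0.0.2 (expiry=0+14=14). clock=0
Op 2: tick 1 -> clock=1.
Op 3: insert a.com -> 10.0.0.2 (expiry=1+3=4). clock=1
Op 4: insert a.com -> 10.0.0.1 (expiry=1+13=14). clock=1
Op 5: insert a.com -> 10.0.0.2 (expiry=1+8=9). clock=1
Op 6: insert a.com -> 10.0.0.1 (expiry=1+2=3). clock=1
Op 7: insert c.com -> 10.0.0.2 (expiry=1+7=8). clock=1
Op 8: insert f.com -> 10.0.0.2 (expiry=1+10=11). clock=1
Op 9: tick 12 -> clock=13. purged={a.com,c.com,f.com}
Op 10: insert e.com -> 10.0.0.2 (expiry=13+3=16). clock=13
Op 11: tick 9 -> clock=22. purged={b.com,e.com}
Op 12: tick 6 -> clock=28.
Op 13: tick 7 -> clock=35.
Op 14: tick 5 -> clock=40.
Op 15: insert e.com -> 10.0.0.2 (expiry=40+9=49). clock=40
Final cache (unexpired): {e.com} -> size=1

Answer: 1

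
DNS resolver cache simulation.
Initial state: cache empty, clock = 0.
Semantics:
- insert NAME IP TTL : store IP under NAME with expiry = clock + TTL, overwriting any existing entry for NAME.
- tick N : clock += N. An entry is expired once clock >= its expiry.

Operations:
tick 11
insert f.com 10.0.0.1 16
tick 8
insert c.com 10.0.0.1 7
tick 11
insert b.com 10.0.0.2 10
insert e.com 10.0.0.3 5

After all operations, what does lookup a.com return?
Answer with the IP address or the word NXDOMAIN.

Op 1: tick 11 -> clock=11.
Op 2: insert f.com -> 10.0.0.1 (expiry=11+16=27). clock=11
Op 3: tick 8 -> clock=19.
Op 4: insert c.com -> 10.0.0.1 (expiry=19+7=26). clock=19
Op 5: tick 11 -> clock=30. purged={c.com,f.com}
Op 6: insert b.com -> 10.0.0.2 (expiry=30+10=40). clock=30
Op 7: insert e.com -> 10.0.0.3 (expiry=30+5=35). clock=30
lookup a.com: not in cache (expired or never inserted)

Answer: NXDOMAIN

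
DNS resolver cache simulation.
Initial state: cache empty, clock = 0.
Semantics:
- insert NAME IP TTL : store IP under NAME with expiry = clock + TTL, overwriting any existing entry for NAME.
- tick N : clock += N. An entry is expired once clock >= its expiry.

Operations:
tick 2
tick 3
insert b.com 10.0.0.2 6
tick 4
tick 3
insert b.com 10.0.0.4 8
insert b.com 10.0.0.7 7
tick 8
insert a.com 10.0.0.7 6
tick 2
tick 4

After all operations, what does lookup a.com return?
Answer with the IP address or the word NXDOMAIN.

Op 1: tick 2 -> clock=2.
Op 2: tick 3 -> clock=5.
Op 3: insert b.com -> 10.0.0.2 (expiry=5+6=11). clock=5
Op 4: tick 4 -> clock=9.
Op 5: tick 3 -> clock=12. purged={b.com}
Op 6: insert b.com -> 10.0.0.4 (expiry=12+8=20). clock=12
Op 7: insert b.com -> 10.0.0.7 (expiry=12+7=19). clock=12
Op 8: tick 8 -> clock=20. purged={b.com}
Op 9: insert a.com -> 10.0.0.7 (expiry=20+6=26). clock=20
Op 10: tick 2 -> clock=22.
Op 11: tick 4 -> clock=26. purged={a.com}
lookup a.com: not in cache (expired or never inserted)

Answer: NXDOMAIN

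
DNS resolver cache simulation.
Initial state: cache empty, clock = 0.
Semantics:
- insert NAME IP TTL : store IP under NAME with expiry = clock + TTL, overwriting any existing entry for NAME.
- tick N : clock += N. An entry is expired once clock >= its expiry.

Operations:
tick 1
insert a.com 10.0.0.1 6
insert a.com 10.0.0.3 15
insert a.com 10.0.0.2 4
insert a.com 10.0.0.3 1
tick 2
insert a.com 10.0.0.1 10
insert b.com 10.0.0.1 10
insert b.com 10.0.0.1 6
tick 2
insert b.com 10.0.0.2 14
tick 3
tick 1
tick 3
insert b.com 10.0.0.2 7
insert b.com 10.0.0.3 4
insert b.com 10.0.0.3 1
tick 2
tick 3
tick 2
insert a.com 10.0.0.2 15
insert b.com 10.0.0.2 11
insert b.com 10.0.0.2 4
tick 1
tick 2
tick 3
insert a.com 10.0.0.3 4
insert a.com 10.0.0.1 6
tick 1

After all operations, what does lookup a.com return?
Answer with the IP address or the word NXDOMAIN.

Answer: 10.0.0.1

Derivation:
Op 1: tick 1 -> clock=1.
Op 2: insert a.com -> 10.0.0.1 (expiry=1+6=7). clock=1
Op 3: insert a.com -> 10.0.0.3 (expiry=1+15=16). clock=1
Op 4: insert a.com -> 10.0.0.2 (expiry=1+4=5). clock=1
Op 5: insert a.com -> 10.0.0.3 (expiry=1+1=2). clock=1
Op 6: tick 2 -> clock=3. purged={a.com}
Op 7: insert a.com -> 10.0.0.1 (expiry=3+10=13). clock=3
Op 8: insert b.com -> 10.0.0.1 (expiry=3+10=13). clock=3
Op 9: insert b.com -> 10.0.0.1 (expiry=3+6=9). clock=3
Op 10: tick 2 -> clock=5.
Op 11: insert b.com -> 10.0.0.2 (expiry=5+14=19). clock=5
Op 12: tick 3 -> clock=8.
Op 13: tick 1 -> clock=9.
Op 14: tick 3 -> clock=12.
Op 15: insert b.com -> 10.0.0.2 (expiry=12+7=19). clock=12
Op 16: insert b.com -> 10.0.0.3 (expiry=12+4=16). clock=12
Op 17: insert b.com -> 10.0.0.3 (expiry=12+1=13). clock=12
Op 18: tick 2 -> clock=14. purged={a.com,b.com}
Op 19: tick 3 -> clock=17.
Op 20: tick 2 -> clock=19.
Op 21: insert a.com -> 10.0.0.2 (expiry=19+15=34). clock=19
Op 22: insert b.com -> 10.0.0.2 (expiry=19+11=30). clock=19
Op 23: insert b.com -> 10.0.0.2 (expiry=19+4=23). clock=19
Op 24: tick 1 -> clock=20.
Op 25: tick 2 -> clock=22.
Op 26: tick 3 -> clock=25. purged={b.com}
Op 27: insert a.com -> 10.0.0.3 (expiry=25+4=29). clock=25
Op 28: insert a.com -> 10.0.0.1 (expiry=25+6=31). clock=25
Op 29: tick 1 -> clock=26.
lookup a.com: present, ip=10.0.0.1 expiry=31 > clock=26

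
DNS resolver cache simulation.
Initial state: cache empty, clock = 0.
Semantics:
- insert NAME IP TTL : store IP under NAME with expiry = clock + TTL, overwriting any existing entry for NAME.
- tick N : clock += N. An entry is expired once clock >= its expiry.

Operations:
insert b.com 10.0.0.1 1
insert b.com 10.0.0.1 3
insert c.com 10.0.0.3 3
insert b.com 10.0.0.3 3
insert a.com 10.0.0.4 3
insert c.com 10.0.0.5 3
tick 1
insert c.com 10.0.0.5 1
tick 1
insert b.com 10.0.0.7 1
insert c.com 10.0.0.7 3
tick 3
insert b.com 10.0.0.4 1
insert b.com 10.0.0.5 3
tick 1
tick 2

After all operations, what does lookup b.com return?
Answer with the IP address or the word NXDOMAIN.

Answer: NXDOMAIN

Derivation:
Op 1: insert b.com -> 10.0.0.1 (expiry=0+1=1). clock=0
Op 2: insert b.com -> 10.0.0.1 (expiry=0+3=3). clock=0
Op 3: insert c.com -> 10.0.0.3 (expiry=0+3=3). clock=0
Op 4: insert b.com -> 10.0.0.3 (expiry=0+3=3). clock=0
Op 5: insert a.com -> 10.0.0.4 (expiry=0+3=3). clock=0
Op 6: insert c.com -> 10.0.0.5 (expiry=0+3=3). clock=0
Op 7: tick 1 -> clock=1.
Op 8: insert c.com -> 10.0.0.5 (expiry=1+1=2). clock=1
Op 9: tick 1 -> clock=2. purged={c.com}
Op 10: insert b.com -> 10.0.0.7 (expiry=2+1=3). clock=2
Op 11: insert c.com -> 10.0.0.7 (expiry=2+3=5). clock=2
Op 12: tick 3 -> clock=5. purged={a.com,b.com,c.com}
Op 13: insert b.com -> 10.0.0.4 (expiry=5+1=6). clock=5
Op 14: insert b.com -> 10.0.0.5 (expiry=5+3=8). clock=5
Op 15: tick 1 -> clock=6.
Op 16: tick 2 -> clock=8. purged={b.com}
lookup b.com: not in cache (expired or never inserted)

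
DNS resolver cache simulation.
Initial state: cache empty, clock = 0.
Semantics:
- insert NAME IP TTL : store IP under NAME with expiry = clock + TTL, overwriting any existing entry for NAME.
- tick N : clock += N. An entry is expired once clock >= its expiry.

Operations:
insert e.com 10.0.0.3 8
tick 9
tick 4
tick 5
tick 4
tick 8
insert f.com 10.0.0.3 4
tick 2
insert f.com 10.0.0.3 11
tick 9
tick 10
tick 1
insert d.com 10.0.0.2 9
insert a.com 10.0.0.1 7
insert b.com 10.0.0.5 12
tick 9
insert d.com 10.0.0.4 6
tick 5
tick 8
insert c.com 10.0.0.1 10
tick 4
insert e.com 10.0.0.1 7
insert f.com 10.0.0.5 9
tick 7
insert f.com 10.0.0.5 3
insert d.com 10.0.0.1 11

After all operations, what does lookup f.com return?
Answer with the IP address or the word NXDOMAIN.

Op 1: insert e.com -> 10.0.0.3 (expiry=0+8=8). clock=0
Op 2: tick 9 -> clock=9. purged={e.com}
Op 3: tick 4 -> clock=13.
Op 4: tick 5 -> clock=18.
Op 5: tick 4 -> clock=22.
Op 6: tick 8 -> clock=30.
Op 7: insert f.com -> 10.0.0.3 (expiry=30+4=34). clock=30
Op 8: tick 2 -> clock=32.
Op 9: insert f.com -> 10.0.0.3 (expiry=32+11=43). clock=32
Op 10: tick 9 -> clock=41.
Op 11: tick 10 -> clock=51. purged={f.com}
Op 12: tick 1 -> clock=52.
Op 13: insert d.com -> 10.0.0.2 (expiry=52+9=61). clock=52
Op 14: insert a.com -> 10.0.0.1 (expiry=52+7=59). clock=52
Op 15: insert b.com -> 10.0.0.5 (expiry=52+12=64). clock=52
Op 16: tick 9 -> clock=61. purged={a.com,d.com}
Op 17: insert d.com -> 10.0.0.4 (expiry=61+6=67). clock=61
Op 18: tick 5 -> clock=66. purged={b.com}
Op 19: tick 8 -> clock=74. purged={d.com}
Op 20: insert c.com -> 10.0.0.1 (expiry=74+10=84). clock=74
Op 21: tick 4 -> clock=78.
Op 22: insert e.com -> 10.0.0.1 (expiry=78+7=85). clock=78
Op 23: insert f.com -> 10.0.0.5 (expiry=78+9=87). clock=78
Op 24: tick 7 -> clock=85. purged={c.com,e.com}
Op 25: insert f.com -> 10.0.0.5 (expiry=85+3=88). clock=85
Op 26: insert d.com -> 10.0.0.1 (expiry=85+11=96). clock=85
lookup f.com: present, ip=10.0.0.5 expiry=88 > clock=85

Answer: 10.0.0.5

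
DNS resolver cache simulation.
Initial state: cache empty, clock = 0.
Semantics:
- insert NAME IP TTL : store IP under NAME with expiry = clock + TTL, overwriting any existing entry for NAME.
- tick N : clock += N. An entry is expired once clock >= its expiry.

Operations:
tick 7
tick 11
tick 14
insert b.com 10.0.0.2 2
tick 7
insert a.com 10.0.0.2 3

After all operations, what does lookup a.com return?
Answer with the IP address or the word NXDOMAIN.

Op 1: tick 7 -> clock=7.
Op 2: tick 11 -> clock=18.
Op 3: tick 14 -> clock=32.
Op 4: insert b.com -> 10.0.0.2 (expiry=32+2=34). clock=32
Op 5: tick 7 -> clock=39. purged={b.com}
Op 6: insert a.com -> 10.0.0.2 (expiry=39+3=42). clock=39
lookup a.com: present, ip=10.0.0.2 expiry=42 > clock=39

Answer: 10.0.0.2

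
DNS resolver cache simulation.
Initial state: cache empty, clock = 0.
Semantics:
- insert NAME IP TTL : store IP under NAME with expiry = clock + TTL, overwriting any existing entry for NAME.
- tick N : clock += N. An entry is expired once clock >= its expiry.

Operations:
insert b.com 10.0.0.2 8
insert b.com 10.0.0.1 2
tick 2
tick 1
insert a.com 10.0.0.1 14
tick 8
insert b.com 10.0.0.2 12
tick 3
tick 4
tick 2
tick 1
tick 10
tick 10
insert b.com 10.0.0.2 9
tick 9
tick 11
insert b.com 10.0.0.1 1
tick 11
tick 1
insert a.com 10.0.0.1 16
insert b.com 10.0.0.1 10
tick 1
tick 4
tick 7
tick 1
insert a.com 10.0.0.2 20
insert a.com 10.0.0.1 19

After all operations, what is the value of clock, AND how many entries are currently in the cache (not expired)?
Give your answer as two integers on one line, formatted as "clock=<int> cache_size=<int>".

Op 1: insert b.com -> 10.0.0.2 (expiry=0+8=8). clock=0
Op 2: insert b.com -> 10.0.0.1 (expiry=0+2=2). clock=0
Op 3: tick 2 -> clock=2. purged={b.com}
Op 4: tick 1 -> clock=3.
Op 5: insert a.com -> 10.0.0.1 (expiry=3+14=17). clock=3
Op 6: tick 8 -> clock=11.
Op 7: insert b.com -> 10.0.0.2 (expiry=11+12=23). clock=11
Op 8: tick 3 -> clock=14.
Op 9: tick 4 -> clock=18. purged={a.com}
Op 10: tick 2 -> clock=20.
Op 11: tick 1 -> clock=21.
Op 12: tick 10 -> clock=31. purged={b.com}
Op 13: tick 10 -> clock=41.
Op 14: insert b.com -> 10.0.0.2 (expiry=41+9=50). clock=41
Op 15: tick 9 -> clock=50. purged={b.com}
Op 16: tick 11 -> clock=61.
Op 17: insert b.com -> 10.0.0.1 (expiry=61+1=62). clock=61
Op 18: tick 11 -> clock=72. purged={b.com}
Op 19: tick 1 -> clock=73.
Op 20: insert a.com -> 10.0.0.1 (expiry=73+16=89). clock=73
Op 21: insert b.com -> 10.0.0.1 (expiry=73+10=83). clock=73
Op 22: tick 1 -> clock=74.
Op 23: tick 4 -> clock=78.
Op 24: tick 7 -> clock=85. purged={b.com}
Op 25: tick 1 -> clock=86.
Op 26: insert a.com -> 10.0.0.2 (expiry=86+20=106). clock=86
Op 27: insert a.com -> 10.0.0.1 (expiry=86+19=105). clock=86
Final clock = 86
Final cache (unexpired): {a.com} -> size=1

Answer: clock=86 cache_size=1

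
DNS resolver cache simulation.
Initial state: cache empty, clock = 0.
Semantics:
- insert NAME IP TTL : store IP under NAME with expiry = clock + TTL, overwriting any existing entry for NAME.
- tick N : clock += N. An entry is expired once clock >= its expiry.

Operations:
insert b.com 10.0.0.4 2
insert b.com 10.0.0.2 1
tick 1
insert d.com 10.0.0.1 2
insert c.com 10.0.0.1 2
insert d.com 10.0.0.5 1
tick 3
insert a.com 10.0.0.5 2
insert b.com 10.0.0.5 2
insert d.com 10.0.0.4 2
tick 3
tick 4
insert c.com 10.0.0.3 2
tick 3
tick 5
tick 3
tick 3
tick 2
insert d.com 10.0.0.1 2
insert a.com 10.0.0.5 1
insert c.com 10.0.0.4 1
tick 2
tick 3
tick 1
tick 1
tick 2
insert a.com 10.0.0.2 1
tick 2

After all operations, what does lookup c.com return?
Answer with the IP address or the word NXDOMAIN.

Op 1: insert b.com -> 10.0.0.4 (expiry=0+2=2). clock=0
Op 2: insert b.com -> 10.0.0.2 (expiry=0+1=1). clock=0
Op 3: tick 1 -> clock=1. purged={b.com}
Op 4: insert d.com -> 10.0.0.1 (expiry=1+2=3). clock=1
Op 5: insert c.com -> 10.0.0.1 (expiry=1+2=3). clock=1
Op 6: insert d.com -> 10.0.0.5 (expiry=1+1=2). clock=1
Op 7: tick 3 -> clock=4. purged={c.com,d.com}
Op 8: insert a.com -> 10.0.0.5 (expiry=4+2=6). clock=4
Op 9: insert b.com -> 10.0.0.5 (expiry=4+2=6). clock=4
Op 10: insert d.com -> 10.0.0.4 (expiry=4+2=6). clock=4
Op 11: tick 3 -> clock=7. purged={a.com,b.com,d.com}
Op 12: tick 4 -> clock=11.
Op 13: insert c.com -> 10.0.0.3 (expiry=11+2=13). clock=11
Op 14: tick 3 -> clock=14. purged={c.com}
Op 15: tick 5 -> clock=19.
Op 16: tick 3 -> clock=22.
Op 17: tick 3 -> clock=25.
Op 18: tick 2 -> clock=27.
Op 19: insert d.com -> 10.0.0.1 (expiry=27+2=29). clock=27
Op 20: insert a.com -> 10.0.0.5 (expiry=27+1=28). clock=27
Op 21: insert c.com -> 10.0.0.4 (expiry=27+1=28). clock=27
Op 22: tick 2 -> clock=29. purged={a.com,c.com,d.com}
Op 23: tick 3 -> clock=32.
Op 24: tick 1 -> clock=33.
Op 25: tick 1 -> clock=34.
Op 26: tick 2 -> clock=36.
Op 27: insert a.com -> 10.0.0.2 (expiry=36+1=37). clock=36
Op 28: tick 2 -> clock=38. purged={a.com}
lookup c.com: not in cache (expired or never inserted)

Answer: NXDOMAIN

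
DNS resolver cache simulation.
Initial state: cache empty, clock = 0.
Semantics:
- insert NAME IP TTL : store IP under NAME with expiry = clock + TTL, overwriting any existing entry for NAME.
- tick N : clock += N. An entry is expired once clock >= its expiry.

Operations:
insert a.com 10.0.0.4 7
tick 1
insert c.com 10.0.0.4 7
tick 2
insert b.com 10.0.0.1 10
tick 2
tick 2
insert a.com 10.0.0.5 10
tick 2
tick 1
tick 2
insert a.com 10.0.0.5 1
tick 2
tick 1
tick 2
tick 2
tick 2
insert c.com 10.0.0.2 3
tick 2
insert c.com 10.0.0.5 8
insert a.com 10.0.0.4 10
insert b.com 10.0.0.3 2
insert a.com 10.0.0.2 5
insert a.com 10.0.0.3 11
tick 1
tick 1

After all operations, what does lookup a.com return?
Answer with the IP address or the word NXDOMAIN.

Answer: 10.0.0.3

Derivation:
Op 1: insert a.com -> 10.0.0.4 (expiry=0+7=7). clock=0
Op 2: tick 1 -> clock=1.
Op 3: insert c.com -> 10.0.0.4 (expiry=1+7=8). clock=1
Op 4: tick 2 -> clock=3.
Op 5: insert b.com -> 10.0.0.1 (expiry=3+10=13). clock=3
Op 6: tick 2 -> clock=5.
Op 7: tick 2 -> clock=7. purged={a.com}
Op 8: insert a.com -> 10.0.0.5 (expiry=7+10=17). clock=7
Op 9: tick 2 -> clock=9. purged={c.com}
Op 10: tick 1 -> clock=10.
Op 11: tick 2 -> clock=12.
Op 12: insert a.com -> 10.0.0.5 (expiry=12+1=13). clock=12
Op 13: tick 2 -> clock=14. purged={a.com,b.com}
Op 14: tick 1 -> clock=15.
Op 15: tick 2 -> clock=17.
Op 16: tick 2 -> clock=19.
Op 17: tick 2 -> clock=21.
Op 18: insert c.com -> 10.0.0.2 (expiry=21+3=24). clock=21
Op 19: tick 2 -> clock=23.
Op 20: insert c.com -> 10.0.0.5 (expiry=23+8=31). clock=23
Op 21: insert a.com -> 10.0.0.4 (expiry=23+10=33). clock=23
Op 22: insert b.com -> 10.0.0.3 (expiry=23+2=25). clock=23
Op 23: insert a.com -> 10.0.0.2 (expiry=23+5=28). clock=23
Op 24: insert a.com -> 10.0.0.3 (expiry=23+11=34). clock=23
Op 25: tick 1 -> clock=24.
Op 26: tick 1 -> clock=25. purged={b.com}
lookup a.com: present, ip=10.0.0.3 expiry=34 > clock=25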